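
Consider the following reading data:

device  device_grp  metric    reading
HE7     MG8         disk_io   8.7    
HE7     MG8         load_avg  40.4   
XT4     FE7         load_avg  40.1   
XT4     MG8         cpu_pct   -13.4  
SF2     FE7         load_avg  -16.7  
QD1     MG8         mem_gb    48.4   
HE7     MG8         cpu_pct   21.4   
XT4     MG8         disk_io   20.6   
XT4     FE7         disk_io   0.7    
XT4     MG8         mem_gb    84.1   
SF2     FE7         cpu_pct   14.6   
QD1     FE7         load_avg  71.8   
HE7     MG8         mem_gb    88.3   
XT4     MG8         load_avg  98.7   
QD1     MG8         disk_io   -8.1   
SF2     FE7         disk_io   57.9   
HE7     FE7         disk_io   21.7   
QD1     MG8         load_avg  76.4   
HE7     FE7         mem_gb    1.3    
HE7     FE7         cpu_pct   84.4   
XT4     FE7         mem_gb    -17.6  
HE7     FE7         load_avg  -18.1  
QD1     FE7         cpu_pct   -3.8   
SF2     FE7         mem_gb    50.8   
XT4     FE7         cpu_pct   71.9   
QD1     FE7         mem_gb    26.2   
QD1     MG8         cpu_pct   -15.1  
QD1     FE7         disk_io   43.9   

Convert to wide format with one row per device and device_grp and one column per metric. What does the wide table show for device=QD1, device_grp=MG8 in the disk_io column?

Wide layout: rows indexed by device and device_grp, columns are the 4 distinct metric values (disk_io, load_avg, cpu_pct, mem_gb).
Cell (device=QD1, device_grp=MG8, metric=disk_io) draws from the long row where device=QD1, device_grp=MG8 and metric=disk_io, which has reading=-8.1.

-8.1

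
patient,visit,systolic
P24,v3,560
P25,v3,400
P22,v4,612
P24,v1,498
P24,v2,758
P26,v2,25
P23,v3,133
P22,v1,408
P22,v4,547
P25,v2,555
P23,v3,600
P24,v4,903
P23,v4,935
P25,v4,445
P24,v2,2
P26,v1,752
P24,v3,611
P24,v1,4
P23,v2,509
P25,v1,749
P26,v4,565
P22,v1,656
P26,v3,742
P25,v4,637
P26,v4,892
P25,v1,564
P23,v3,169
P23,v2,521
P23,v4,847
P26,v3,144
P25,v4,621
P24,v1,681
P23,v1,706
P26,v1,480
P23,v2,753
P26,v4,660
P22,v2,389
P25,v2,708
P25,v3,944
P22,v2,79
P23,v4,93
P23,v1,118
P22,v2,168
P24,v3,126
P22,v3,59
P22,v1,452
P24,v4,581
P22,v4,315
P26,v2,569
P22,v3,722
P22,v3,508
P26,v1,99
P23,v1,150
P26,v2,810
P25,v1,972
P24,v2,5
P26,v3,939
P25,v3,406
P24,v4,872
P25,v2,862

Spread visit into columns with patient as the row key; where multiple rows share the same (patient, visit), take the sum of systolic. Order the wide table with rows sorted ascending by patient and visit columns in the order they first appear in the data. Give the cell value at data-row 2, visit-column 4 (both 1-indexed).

1783

With rows sorted ascending by patient, row 2 is patient=P23. visit columns in first-appearance order: v3, v4, v1, v2; column 4 is v2.
Long rows with patient=P23, visit=v2: 509 + 521 + 753 = 1783.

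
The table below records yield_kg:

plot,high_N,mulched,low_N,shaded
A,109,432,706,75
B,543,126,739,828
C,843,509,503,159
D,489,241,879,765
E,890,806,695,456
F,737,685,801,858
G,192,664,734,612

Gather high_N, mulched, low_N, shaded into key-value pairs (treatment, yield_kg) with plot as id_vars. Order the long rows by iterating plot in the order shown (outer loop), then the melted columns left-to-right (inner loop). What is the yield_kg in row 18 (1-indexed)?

28 rows total (7 × 4). Row 18: index ⌊(18-1)/4⌋ = 4 into plot → E; (18-1) mod 4 = 1 into the melted columns → mulched.
So row 18 is (E, mulched, 806); yield_kg = 806.

806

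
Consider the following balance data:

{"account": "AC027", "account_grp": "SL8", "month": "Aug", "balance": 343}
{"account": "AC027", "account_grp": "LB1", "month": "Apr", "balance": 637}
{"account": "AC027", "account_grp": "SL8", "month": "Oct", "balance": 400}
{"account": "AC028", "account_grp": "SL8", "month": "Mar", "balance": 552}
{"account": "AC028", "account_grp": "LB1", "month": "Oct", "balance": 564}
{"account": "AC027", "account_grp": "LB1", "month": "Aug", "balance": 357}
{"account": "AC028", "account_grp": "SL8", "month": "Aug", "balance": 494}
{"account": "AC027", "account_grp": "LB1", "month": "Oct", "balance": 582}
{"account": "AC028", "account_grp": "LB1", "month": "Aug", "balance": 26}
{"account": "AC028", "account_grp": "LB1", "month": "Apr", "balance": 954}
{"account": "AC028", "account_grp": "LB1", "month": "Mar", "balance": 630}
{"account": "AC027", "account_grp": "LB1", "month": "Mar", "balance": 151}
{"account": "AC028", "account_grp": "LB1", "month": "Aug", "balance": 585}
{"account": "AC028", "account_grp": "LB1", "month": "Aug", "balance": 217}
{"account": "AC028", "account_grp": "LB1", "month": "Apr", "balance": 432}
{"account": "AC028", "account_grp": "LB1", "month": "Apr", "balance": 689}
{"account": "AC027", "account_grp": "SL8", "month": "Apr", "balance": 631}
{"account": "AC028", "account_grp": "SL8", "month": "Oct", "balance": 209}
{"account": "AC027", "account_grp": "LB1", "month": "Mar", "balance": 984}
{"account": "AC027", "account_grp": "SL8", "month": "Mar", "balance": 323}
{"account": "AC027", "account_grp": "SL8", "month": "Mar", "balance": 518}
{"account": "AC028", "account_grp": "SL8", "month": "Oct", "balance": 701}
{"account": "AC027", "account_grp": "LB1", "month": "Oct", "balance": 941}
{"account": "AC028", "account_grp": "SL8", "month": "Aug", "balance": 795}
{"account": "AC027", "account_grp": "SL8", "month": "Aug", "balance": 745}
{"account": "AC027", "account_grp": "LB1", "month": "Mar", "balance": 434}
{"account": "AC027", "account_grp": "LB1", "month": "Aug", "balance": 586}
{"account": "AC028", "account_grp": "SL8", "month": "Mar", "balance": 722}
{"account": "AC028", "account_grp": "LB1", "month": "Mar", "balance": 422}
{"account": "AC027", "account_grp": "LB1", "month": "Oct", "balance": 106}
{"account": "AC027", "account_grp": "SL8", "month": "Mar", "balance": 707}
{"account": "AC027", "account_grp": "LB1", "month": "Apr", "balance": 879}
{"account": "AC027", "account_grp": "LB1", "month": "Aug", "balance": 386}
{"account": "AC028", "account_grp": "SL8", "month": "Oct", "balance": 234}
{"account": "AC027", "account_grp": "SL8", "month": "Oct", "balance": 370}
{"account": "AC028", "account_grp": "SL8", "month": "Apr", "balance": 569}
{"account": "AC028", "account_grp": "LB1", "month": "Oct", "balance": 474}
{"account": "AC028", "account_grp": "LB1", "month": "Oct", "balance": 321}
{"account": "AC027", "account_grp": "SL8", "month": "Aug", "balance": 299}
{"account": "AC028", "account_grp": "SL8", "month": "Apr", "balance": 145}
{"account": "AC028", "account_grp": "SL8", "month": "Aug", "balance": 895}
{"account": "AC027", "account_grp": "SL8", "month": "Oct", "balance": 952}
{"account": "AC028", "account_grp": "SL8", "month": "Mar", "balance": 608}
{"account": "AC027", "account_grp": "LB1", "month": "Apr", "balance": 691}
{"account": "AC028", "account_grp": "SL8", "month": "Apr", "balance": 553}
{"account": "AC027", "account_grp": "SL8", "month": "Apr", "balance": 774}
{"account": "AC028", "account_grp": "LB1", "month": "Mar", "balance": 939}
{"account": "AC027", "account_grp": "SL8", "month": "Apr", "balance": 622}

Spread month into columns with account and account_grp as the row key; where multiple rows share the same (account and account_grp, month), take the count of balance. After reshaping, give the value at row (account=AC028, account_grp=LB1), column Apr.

3

Rows with account=AC028, account_grp=LB1 and month=Apr: balance values are 954, 432, 689.
3 rows match — count = 3.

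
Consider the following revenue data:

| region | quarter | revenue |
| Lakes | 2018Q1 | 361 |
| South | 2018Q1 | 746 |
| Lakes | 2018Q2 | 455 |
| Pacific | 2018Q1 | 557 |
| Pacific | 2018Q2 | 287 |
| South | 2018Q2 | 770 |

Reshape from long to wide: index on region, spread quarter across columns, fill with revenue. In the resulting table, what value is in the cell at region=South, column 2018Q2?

770

Wide layout: rows indexed by region, columns are the 2 distinct quarter values (2018Q1, 2018Q2).
Cell (region=South, quarter=2018Q2) draws from the long row where region=South and quarter=2018Q2, which has revenue=770.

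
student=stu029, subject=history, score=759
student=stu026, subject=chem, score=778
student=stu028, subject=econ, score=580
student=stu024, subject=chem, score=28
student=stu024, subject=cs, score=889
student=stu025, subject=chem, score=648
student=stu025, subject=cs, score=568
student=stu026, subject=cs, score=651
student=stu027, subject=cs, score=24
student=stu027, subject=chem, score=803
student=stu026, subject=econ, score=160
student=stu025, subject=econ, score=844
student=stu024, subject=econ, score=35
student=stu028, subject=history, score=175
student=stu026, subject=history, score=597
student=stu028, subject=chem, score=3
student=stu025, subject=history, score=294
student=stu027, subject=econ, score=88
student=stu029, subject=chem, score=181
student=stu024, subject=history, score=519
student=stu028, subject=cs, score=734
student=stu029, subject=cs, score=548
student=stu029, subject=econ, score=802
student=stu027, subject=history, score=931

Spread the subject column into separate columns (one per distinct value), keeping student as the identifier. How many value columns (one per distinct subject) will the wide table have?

4 distinct subject values: chem, cs, history, econ.

4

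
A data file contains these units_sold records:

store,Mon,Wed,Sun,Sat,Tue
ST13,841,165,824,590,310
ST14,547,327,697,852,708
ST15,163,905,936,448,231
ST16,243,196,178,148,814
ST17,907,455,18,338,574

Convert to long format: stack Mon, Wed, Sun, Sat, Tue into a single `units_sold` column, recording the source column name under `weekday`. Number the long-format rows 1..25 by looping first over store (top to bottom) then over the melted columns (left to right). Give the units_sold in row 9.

25 rows total (5 × 5). Row 9: index ⌊(9-1)/5⌋ = 1 into store → ST14; (9-1) mod 5 = 3 into the melted columns → Sat.
So row 9 is (ST14, Sat, 852); units_sold = 852.

852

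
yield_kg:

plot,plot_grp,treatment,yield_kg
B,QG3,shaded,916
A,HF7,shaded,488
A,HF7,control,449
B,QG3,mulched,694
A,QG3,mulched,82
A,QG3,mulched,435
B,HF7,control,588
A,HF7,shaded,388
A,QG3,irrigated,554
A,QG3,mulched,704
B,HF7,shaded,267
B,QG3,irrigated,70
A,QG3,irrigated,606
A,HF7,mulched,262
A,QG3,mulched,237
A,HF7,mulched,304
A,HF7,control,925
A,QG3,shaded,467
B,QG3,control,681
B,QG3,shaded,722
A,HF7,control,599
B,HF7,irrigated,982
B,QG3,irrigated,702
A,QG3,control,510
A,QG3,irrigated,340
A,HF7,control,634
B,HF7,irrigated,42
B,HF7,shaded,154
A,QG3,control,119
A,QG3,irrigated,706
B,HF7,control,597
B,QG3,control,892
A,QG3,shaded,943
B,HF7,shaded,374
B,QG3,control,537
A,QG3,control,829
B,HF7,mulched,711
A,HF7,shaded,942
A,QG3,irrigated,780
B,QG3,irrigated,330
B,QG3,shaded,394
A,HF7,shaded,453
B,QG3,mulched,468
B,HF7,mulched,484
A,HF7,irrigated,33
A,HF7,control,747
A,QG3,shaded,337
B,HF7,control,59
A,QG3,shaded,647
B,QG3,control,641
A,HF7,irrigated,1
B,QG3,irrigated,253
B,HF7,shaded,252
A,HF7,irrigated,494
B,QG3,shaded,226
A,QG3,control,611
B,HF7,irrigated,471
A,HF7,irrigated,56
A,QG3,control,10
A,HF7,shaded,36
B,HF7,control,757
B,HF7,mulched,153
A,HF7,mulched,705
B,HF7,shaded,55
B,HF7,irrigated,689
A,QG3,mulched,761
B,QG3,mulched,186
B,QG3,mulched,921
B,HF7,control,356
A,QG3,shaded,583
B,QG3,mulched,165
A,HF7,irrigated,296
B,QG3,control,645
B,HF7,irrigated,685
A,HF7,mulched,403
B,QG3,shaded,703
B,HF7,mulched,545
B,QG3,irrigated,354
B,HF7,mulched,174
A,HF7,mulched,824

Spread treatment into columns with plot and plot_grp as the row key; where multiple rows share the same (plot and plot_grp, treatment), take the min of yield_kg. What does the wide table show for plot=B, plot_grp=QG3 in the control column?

Rows with plot=B, plot_grp=QG3 and treatment=control: yield_kg values are 681, 892, 537, 641, 645.
min(681, 892, 537, 641, 645) = 537.

537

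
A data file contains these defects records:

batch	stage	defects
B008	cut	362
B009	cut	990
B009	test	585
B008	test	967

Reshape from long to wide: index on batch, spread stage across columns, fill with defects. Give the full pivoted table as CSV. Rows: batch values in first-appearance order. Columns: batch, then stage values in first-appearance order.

batch,cut,test
B008,362,967
B009,990,585

Columns: batch plus the 2 distinct stage values (cut, test).
For example, row B008 column cut takes defects=362 from the long row (B008, cut).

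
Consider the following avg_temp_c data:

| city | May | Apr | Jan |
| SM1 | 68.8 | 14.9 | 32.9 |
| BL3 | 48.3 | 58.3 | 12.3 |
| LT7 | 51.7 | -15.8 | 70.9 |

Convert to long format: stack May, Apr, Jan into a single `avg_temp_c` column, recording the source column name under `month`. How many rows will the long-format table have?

3 city values × 3 melted columns = 9 rows.

9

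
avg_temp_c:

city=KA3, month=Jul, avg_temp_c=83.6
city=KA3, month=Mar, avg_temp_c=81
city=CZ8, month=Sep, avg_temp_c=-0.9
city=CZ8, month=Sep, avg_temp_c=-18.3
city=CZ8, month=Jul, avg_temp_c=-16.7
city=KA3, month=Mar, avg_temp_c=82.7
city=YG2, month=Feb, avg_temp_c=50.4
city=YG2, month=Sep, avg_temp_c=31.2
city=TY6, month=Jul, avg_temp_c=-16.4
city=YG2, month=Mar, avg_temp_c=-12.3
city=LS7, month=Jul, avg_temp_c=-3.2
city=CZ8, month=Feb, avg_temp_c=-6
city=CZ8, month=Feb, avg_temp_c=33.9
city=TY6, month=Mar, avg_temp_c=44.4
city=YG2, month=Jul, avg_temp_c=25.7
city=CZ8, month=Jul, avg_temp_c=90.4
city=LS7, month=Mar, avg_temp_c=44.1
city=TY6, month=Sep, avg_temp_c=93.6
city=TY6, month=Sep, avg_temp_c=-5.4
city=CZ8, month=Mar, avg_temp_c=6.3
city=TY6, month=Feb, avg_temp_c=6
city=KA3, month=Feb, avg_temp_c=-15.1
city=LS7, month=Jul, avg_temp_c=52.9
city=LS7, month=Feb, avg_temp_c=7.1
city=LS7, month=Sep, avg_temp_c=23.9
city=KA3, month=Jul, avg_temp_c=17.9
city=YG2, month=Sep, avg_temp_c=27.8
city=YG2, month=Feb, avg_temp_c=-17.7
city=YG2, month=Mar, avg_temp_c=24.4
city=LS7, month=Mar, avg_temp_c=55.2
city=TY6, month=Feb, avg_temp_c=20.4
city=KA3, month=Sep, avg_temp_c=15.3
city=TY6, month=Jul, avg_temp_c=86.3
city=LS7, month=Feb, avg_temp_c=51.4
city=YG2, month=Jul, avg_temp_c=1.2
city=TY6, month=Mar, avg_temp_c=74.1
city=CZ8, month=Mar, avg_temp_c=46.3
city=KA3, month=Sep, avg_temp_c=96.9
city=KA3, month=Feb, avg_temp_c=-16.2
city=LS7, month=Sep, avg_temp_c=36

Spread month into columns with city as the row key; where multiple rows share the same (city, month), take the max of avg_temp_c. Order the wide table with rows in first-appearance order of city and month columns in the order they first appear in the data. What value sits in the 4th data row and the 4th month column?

20.4

With rows in first-appearance order of city, row 4 is city=TY6. month columns in first-appearance order: Jul, Mar, Sep, Feb; column 4 is Feb.
Long rows with city=TY6, month=Feb: max(6, 20.4) = 20.4.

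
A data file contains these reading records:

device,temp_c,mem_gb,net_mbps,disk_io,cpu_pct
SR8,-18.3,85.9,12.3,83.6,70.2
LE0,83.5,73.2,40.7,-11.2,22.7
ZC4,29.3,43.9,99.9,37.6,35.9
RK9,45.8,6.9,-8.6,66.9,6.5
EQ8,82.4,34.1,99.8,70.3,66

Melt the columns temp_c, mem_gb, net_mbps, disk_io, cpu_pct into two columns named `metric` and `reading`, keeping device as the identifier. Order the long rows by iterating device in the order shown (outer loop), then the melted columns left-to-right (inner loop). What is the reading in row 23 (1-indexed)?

99.8

25 rows total (5 × 5). Row 23: index ⌊(23-1)/5⌋ = 4 into device → EQ8; (23-1) mod 5 = 2 into the melted columns → net_mbps.
So row 23 is (EQ8, net_mbps, 99.8); reading = 99.8.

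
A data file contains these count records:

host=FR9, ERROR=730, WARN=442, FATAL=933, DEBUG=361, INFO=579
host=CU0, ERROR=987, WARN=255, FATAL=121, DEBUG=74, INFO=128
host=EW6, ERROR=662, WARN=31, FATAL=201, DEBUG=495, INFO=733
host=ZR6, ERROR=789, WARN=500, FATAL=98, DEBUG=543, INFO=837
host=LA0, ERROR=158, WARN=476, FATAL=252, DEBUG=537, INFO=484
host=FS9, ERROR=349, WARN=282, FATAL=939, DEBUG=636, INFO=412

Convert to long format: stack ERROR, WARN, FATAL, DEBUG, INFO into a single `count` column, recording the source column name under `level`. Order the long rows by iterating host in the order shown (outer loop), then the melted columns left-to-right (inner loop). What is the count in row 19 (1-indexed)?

543

30 rows total (6 × 5). Row 19: index ⌊(19-1)/5⌋ = 3 into host → ZR6; (19-1) mod 5 = 3 into the melted columns → DEBUG.
So row 19 is (ZR6, DEBUG, 543); count = 543.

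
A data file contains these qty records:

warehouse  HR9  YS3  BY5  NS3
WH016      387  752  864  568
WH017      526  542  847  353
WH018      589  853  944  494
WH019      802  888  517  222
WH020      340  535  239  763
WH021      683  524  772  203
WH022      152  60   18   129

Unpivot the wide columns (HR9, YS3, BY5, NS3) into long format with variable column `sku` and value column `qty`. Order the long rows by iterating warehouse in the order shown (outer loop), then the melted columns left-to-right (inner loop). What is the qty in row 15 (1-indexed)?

28 rows total (7 × 4). Row 15: index ⌊(15-1)/4⌋ = 3 into warehouse → WH019; (15-1) mod 4 = 2 into the melted columns → BY5.
So row 15 is (WH019, BY5, 517); qty = 517.

517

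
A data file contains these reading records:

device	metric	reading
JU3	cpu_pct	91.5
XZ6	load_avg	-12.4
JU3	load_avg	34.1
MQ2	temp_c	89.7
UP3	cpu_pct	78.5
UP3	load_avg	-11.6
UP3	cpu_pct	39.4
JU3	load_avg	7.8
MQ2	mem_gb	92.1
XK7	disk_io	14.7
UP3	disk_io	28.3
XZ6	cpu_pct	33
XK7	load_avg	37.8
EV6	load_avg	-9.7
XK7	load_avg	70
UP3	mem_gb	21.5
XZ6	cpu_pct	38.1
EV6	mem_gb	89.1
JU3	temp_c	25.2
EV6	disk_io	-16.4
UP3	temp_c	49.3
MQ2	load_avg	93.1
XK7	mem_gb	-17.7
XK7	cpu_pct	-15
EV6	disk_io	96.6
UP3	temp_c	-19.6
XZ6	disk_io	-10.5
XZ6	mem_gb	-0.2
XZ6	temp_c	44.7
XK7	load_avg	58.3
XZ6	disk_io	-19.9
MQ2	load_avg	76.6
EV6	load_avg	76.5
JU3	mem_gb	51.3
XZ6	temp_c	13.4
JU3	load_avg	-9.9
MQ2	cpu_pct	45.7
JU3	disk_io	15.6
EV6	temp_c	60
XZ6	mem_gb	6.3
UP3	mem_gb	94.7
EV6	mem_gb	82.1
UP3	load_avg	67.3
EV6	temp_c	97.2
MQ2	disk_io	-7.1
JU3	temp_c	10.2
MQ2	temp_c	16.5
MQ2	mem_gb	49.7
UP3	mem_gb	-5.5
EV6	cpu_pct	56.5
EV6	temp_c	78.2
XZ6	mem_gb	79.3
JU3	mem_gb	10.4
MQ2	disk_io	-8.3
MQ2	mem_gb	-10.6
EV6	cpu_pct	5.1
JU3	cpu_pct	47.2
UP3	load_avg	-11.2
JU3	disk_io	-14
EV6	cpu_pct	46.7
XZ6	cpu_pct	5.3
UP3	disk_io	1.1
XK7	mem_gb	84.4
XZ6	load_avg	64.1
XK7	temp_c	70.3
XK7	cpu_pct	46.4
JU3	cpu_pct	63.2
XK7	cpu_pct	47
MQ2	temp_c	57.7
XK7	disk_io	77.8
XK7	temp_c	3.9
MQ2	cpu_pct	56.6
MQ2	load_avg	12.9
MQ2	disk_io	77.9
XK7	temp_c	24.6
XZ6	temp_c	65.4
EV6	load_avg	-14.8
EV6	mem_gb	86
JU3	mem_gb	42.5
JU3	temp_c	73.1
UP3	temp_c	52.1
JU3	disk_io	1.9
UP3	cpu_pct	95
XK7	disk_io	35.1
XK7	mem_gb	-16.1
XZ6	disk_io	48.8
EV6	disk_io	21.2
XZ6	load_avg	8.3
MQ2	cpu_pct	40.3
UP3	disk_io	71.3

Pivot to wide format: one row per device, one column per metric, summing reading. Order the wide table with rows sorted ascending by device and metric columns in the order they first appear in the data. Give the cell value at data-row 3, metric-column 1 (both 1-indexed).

With rows sorted ascending by device, row 3 is device=MQ2. metric columns in first-appearance order: cpu_pct, load_avg, temp_c, mem_gb, disk_io; column 1 is cpu_pct.
Long rows with device=MQ2, metric=cpu_pct: 45.7 + 56.6 + 40.3 = 142.6.

142.6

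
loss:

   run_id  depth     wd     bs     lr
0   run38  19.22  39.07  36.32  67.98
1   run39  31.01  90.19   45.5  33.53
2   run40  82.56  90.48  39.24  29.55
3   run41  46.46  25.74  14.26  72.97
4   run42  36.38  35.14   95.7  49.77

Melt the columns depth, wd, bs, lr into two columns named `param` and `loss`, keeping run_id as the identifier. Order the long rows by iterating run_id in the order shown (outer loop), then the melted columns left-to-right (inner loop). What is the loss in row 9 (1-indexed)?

82.56

20 rows total (5 × 4). Row 9: index ⌊(9-1)/4⌋ = 2 into run_id → run40; (9-1) mod 4 = 0 into the melted columns → depth.
So row 9 is (run40, depth, 82.56); loss = 82.56.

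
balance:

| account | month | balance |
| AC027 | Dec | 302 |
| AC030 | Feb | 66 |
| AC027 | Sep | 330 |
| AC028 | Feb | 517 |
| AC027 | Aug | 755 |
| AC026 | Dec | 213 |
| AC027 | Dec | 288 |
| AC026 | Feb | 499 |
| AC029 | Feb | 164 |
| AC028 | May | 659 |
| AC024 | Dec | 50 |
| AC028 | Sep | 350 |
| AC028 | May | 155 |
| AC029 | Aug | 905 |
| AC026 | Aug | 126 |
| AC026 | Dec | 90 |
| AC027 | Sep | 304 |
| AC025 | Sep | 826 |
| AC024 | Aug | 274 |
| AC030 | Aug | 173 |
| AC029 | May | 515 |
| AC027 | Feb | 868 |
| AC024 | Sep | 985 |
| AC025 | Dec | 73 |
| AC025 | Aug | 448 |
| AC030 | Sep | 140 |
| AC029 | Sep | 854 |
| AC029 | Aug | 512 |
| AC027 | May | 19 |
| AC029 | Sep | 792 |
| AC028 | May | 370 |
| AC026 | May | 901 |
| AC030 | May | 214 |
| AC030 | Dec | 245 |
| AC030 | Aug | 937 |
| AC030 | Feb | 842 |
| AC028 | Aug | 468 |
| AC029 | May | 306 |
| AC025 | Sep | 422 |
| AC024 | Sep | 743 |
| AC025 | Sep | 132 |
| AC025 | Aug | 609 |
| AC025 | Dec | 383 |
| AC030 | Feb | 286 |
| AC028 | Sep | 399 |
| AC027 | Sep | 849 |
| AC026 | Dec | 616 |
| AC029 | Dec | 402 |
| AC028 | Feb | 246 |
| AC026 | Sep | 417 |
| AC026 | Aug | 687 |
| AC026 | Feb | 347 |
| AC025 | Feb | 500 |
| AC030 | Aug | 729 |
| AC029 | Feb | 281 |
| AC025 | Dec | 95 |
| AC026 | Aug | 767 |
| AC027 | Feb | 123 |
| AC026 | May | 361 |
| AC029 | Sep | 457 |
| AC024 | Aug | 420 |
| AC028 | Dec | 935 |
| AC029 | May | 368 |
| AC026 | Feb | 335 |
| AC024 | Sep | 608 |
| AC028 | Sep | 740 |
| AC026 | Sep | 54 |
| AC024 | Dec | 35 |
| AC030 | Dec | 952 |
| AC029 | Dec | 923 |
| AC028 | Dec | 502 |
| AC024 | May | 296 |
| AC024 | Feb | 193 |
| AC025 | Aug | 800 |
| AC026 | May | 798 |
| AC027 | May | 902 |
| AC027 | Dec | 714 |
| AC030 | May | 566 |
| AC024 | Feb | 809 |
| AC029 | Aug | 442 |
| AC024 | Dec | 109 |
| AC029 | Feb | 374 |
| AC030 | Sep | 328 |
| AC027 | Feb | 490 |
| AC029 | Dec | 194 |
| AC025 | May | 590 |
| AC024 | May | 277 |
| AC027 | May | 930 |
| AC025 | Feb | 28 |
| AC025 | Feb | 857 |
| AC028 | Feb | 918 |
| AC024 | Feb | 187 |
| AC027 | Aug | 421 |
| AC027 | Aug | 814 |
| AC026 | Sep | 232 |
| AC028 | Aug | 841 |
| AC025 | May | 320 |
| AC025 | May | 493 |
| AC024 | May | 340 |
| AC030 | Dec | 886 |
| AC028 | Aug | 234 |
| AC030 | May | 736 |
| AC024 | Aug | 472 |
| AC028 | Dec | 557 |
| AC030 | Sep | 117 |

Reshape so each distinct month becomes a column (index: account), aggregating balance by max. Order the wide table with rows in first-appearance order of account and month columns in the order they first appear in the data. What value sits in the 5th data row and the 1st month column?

With rows in first-appearance order of account, row 5 is account=AC029. month columns in first-appearance order: Dec, Feb, Sep, Aug, May; column 1 is Dec.
Long rows with account=AC029, month=Dec: max(402, 923, 194) = 923.

923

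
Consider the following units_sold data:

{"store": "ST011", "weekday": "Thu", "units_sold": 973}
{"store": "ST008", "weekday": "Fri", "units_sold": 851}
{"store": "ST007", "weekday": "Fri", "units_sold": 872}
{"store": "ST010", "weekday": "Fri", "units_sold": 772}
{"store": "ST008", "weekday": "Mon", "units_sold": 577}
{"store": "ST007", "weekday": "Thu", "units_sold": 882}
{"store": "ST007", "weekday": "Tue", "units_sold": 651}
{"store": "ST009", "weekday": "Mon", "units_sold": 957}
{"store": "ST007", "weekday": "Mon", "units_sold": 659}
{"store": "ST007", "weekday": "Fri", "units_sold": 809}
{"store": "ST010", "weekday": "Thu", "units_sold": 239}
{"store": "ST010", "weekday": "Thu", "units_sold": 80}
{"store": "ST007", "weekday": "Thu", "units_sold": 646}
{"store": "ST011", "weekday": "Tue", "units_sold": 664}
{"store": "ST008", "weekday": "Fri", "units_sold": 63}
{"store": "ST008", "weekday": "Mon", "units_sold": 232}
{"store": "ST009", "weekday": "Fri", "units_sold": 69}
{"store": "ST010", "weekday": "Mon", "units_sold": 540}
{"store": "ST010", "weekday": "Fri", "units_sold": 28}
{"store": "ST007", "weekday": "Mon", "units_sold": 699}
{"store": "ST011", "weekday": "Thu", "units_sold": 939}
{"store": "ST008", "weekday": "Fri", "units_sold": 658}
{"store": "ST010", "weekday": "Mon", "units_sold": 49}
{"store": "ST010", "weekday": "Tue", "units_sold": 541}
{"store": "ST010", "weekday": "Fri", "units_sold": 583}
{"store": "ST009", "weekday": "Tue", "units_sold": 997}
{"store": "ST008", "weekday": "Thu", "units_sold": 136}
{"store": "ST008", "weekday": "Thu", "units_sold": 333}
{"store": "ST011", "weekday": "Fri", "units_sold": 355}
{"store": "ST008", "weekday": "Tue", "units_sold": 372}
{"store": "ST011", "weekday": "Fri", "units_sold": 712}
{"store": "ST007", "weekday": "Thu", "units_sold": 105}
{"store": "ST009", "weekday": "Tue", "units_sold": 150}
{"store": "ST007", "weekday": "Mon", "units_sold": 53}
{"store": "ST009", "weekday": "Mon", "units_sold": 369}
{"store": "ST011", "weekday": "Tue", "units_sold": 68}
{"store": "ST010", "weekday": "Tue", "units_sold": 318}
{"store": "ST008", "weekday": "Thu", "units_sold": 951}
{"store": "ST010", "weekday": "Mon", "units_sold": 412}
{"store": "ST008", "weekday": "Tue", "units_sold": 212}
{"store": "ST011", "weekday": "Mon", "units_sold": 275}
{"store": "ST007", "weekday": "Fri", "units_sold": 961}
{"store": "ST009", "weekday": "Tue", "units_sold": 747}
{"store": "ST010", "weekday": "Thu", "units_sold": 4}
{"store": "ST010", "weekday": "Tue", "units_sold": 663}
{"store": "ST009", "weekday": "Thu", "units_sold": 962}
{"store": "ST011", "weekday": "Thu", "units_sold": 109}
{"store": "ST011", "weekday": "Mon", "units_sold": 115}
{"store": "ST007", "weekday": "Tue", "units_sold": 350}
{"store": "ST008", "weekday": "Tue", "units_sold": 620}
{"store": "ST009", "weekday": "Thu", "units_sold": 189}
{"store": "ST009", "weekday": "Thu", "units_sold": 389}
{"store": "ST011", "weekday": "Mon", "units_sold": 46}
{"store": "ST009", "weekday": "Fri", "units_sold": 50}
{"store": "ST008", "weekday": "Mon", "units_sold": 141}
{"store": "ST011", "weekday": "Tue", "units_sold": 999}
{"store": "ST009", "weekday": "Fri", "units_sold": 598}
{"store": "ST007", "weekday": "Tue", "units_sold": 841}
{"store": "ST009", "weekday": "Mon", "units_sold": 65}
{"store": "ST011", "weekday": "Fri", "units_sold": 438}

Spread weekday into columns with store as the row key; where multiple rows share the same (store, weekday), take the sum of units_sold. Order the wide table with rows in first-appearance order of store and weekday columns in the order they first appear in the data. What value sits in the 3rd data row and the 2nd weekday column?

2642

With rows in first-appearance order of store, row 3 is store=ST007. weekday columns in first-appearance order: Thu, Fri, Mon, Tue; column 2 is Fri.
Long rows with store=ST007, weekday=Fri: 872 + 809 + 961 = 2642.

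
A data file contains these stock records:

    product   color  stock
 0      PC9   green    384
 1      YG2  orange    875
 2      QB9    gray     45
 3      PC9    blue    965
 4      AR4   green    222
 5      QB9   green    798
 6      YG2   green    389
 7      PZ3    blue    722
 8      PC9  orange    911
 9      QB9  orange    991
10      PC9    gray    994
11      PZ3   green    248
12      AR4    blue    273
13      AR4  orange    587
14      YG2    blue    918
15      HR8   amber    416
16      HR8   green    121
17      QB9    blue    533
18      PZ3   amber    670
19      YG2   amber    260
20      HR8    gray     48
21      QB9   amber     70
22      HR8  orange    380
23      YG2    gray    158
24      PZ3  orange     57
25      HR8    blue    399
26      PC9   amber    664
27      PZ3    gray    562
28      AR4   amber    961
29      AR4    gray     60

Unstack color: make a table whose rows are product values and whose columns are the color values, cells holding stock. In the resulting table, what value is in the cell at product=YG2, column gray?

158

Wide layout: rows indexed by product, columns are the 5 distinct color values (green, orange, gray, blue, amber).
Cell (product=YG2, color=gray) draws from the long row where product=YG2 and color=gray, which has stock=158.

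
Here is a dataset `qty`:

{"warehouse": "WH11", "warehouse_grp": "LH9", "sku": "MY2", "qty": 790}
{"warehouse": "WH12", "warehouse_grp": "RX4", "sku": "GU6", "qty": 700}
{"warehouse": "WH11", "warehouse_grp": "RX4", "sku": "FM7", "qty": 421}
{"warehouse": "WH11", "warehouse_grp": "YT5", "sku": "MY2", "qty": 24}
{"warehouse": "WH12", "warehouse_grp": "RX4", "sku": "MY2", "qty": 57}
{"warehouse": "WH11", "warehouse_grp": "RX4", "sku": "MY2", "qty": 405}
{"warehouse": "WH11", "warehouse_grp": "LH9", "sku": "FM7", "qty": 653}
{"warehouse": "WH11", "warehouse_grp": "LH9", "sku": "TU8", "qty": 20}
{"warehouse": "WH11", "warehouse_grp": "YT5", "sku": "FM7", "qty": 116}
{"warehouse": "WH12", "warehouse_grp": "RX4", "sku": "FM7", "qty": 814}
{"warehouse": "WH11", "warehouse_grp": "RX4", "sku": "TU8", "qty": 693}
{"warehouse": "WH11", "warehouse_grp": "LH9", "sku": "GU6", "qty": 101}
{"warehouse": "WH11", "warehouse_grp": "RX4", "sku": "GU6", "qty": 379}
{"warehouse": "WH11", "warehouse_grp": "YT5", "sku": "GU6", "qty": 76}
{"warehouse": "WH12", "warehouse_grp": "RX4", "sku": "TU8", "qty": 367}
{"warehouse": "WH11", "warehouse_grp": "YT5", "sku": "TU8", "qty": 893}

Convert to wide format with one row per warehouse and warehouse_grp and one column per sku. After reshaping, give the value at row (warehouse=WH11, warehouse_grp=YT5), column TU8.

Wide layout: rows indexed by warehouse and warehouse_grp, columns are the 4 distinct sku values (MY2, GU6, FM7, TU8).
Cell (warehouse=WH11, warehouse_grp=YT5, sku=TU8) draws from the long row where warehouse=WH11, warehouse_grp=YT5 and sku=TU8, which has qty=893.

893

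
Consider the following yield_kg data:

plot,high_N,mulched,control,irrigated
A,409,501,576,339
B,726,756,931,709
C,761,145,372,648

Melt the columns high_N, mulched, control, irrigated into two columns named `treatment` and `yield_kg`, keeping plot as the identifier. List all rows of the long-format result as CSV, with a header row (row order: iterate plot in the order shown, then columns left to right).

Each (plot, column) pair becomes one row: 3 × 4 = 12 rows.
For example, (A, high_N) → yield_kg=409.

plot,treatment,yield_kg
A,high_N,409
A,mulched,501
A,control,576
A,irrigated,339
B,high_N,726
B,mulched,756
B,control,931
B,irrigated,709
C,high_N,761
C,mulched,145
C,control,372
C,irrigated,648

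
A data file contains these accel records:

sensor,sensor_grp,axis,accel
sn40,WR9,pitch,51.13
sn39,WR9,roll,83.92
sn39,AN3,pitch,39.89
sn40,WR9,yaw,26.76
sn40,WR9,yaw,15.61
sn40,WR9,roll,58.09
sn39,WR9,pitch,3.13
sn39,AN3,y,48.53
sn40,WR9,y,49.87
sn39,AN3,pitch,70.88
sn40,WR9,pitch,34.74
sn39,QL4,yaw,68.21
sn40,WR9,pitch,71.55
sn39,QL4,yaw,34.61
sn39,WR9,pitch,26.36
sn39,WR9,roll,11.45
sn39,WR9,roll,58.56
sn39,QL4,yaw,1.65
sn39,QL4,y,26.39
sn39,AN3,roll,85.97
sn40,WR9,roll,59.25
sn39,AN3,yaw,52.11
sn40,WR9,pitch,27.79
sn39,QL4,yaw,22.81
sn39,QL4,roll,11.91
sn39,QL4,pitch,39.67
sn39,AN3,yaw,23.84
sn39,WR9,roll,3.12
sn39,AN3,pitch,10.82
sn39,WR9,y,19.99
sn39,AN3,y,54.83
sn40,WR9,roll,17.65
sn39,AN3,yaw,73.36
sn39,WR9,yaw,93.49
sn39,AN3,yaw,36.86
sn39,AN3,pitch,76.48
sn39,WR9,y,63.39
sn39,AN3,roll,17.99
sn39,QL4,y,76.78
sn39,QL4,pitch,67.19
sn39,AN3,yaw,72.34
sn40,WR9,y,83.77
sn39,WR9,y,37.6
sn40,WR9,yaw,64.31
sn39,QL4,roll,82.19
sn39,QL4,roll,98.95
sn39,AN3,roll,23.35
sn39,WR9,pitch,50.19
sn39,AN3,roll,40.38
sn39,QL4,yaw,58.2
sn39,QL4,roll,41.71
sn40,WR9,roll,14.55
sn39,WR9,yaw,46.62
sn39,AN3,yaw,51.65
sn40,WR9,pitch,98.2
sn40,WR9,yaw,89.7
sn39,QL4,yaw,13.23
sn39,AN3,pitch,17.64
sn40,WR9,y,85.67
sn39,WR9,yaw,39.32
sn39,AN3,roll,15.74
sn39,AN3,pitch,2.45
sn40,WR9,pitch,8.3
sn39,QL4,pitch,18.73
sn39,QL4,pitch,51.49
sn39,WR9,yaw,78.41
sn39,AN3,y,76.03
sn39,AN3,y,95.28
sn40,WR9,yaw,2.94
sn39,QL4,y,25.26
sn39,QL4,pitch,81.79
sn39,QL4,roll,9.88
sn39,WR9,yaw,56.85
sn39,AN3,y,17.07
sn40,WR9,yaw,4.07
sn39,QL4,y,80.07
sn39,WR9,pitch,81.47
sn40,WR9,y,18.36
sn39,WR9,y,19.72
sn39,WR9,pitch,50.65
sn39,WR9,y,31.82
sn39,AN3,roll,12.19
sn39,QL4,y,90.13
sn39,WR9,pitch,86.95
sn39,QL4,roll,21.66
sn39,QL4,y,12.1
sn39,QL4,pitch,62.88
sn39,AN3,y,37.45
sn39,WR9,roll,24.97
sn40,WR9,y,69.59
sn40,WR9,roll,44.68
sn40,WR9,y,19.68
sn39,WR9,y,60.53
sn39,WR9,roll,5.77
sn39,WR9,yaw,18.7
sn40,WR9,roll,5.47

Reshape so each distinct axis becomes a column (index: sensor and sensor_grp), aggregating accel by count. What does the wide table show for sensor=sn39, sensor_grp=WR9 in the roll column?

6

Rows with sensor=sn39, sensor_grp=WR9 and axis=roll: accel values are 83.92, 11.45, 58.56, 3.12, 24.97, 5.77.
6 rows match — count = 6.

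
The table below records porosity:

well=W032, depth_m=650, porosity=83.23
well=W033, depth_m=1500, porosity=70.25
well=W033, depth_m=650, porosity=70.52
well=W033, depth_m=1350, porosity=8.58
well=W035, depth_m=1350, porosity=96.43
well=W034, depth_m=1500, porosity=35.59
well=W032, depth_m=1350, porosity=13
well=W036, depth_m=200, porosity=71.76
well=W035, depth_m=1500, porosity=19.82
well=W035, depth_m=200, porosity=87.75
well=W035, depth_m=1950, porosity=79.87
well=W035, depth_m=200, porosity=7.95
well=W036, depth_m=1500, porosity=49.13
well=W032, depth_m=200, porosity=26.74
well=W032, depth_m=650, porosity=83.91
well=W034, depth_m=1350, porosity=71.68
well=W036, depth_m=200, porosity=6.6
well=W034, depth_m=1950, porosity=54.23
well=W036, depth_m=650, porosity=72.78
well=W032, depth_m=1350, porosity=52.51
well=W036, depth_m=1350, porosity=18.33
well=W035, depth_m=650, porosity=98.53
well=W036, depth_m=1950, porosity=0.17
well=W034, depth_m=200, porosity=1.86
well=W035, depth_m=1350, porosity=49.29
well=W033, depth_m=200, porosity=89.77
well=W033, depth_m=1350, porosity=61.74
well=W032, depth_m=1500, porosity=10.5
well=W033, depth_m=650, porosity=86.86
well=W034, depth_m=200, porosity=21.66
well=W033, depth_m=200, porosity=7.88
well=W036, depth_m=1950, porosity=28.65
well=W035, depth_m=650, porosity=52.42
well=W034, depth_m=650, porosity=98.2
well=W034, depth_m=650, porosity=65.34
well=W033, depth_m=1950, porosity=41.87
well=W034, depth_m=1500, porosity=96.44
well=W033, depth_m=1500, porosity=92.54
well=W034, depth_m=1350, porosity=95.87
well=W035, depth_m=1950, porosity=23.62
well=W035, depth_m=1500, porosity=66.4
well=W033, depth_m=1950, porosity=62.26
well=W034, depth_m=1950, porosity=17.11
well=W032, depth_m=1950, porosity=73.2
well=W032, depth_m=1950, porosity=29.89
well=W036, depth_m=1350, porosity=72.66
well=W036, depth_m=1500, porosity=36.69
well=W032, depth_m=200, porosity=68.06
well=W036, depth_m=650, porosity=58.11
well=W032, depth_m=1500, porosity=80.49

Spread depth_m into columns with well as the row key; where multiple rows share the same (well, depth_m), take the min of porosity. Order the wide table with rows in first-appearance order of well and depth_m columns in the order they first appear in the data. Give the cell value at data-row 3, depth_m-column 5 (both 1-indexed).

23.62

With rows in first-appearance order of well, row 3 is well=W035. depth_m columns in first-appearance order: 650, 1500, 1350, 200, 1950; column 5 is 1950.
Long rows with well=W035, depth_m=1950: min(79.87, 23.62) = 23.62.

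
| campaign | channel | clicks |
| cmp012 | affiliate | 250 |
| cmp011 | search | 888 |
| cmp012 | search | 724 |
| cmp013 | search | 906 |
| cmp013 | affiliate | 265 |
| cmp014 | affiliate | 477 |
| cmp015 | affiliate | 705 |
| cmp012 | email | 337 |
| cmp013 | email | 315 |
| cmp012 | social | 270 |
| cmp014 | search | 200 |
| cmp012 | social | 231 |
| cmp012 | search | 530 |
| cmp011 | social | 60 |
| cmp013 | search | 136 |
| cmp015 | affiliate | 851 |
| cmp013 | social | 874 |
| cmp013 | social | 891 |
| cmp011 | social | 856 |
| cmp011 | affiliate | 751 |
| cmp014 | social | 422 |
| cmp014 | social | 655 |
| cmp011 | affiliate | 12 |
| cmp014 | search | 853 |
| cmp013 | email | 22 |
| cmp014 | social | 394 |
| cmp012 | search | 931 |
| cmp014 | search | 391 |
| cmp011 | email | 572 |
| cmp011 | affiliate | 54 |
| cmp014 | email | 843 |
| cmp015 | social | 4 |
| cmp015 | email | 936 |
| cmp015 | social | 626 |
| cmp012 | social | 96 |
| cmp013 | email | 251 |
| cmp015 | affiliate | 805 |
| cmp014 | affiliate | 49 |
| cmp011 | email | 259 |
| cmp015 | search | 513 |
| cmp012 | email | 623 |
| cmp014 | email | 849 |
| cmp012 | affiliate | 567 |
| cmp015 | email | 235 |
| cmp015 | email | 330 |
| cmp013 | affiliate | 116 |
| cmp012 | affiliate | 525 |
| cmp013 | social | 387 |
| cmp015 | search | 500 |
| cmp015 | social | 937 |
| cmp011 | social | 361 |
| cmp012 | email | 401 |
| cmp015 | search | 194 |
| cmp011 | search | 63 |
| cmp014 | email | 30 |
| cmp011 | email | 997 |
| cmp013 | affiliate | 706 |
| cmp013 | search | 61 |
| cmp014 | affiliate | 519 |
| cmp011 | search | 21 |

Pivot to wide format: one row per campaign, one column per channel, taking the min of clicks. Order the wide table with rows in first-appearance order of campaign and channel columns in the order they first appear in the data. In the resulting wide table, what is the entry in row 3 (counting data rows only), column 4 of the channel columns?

With rows in first-appearance order of campaign, row 3 is campaign=cmp013. channel columns in first-appearance order: affiliate, search, email, social; column 4 is social.
Long rows with campaign=cmp013, channel=social: min(874, 891, 387) = 387.

387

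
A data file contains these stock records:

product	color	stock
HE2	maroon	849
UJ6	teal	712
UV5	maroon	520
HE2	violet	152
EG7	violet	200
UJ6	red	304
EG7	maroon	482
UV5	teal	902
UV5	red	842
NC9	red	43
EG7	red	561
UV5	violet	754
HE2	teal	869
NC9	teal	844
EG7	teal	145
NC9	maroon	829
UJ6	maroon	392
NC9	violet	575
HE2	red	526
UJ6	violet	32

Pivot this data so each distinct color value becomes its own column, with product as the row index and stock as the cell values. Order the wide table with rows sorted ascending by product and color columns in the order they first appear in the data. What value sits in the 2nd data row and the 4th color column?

526

With rows sorted ascending by product, row 2 is product=HE2. color columns in first-appearance order: maroon, teal, violet, red; column 4 is red.
Long rows with product=HE2, color=red: stock = 526.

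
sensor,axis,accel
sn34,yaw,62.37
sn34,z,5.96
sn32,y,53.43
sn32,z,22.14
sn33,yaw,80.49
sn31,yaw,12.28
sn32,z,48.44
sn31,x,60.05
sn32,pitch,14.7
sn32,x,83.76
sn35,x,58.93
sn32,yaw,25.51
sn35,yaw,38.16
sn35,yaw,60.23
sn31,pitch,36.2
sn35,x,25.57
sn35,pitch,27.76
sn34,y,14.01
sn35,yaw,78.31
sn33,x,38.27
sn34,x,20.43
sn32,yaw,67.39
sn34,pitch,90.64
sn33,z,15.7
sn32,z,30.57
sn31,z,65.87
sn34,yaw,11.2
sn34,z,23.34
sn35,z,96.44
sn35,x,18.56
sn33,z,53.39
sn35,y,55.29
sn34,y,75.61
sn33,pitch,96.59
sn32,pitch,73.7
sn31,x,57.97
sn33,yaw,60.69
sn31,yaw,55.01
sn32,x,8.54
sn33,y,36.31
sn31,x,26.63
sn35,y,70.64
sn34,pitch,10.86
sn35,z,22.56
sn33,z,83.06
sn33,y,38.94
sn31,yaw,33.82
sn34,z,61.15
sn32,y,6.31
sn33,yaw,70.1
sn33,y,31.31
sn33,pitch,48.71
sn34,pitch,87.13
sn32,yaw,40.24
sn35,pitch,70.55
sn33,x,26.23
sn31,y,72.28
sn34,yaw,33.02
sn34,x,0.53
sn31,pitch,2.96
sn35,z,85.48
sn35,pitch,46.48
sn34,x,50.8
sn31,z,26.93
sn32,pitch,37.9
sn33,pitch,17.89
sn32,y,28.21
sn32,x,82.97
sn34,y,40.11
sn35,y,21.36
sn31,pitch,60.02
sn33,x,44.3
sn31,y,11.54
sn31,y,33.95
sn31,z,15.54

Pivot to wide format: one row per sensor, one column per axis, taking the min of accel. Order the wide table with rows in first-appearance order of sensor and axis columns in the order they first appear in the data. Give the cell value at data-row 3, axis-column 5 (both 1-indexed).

17.89

With rows in first-appearance order of sensor, row 3 is sensor=sn33. axis columns in first-appearance order: yaw, z, y, x, pitch; column 5 is pitch.
Long rows with sensor=sn33, axis=pitch: min(96.59, 48.71, 17.89) = 17.89.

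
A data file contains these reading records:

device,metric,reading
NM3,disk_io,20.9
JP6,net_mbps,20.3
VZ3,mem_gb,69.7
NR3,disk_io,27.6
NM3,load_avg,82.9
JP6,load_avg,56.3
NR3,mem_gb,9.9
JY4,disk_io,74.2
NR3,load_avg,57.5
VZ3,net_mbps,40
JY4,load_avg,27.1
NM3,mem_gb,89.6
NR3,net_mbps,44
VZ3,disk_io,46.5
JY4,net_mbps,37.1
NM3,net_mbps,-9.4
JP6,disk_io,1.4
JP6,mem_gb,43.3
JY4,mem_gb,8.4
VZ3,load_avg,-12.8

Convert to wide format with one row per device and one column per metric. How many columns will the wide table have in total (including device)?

1 column for device plus 4 distinct metric values → 5 columns.

5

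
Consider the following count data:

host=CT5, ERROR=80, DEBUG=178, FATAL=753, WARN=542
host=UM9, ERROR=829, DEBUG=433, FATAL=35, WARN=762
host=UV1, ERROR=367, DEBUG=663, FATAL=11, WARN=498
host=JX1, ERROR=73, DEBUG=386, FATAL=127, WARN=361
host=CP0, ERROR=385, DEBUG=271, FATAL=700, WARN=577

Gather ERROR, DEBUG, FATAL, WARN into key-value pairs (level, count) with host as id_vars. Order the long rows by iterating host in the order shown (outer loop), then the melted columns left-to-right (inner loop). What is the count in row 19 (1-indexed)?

700

20 rows total (5 × 4). Row 19: index ⌊(19-1)/4⌋ = 4 into host → CP0; (19-1) mod 4 = 2 into the melted columns → FATAL.
So row 19 is (CP0, FATAL, 700); count = 700.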